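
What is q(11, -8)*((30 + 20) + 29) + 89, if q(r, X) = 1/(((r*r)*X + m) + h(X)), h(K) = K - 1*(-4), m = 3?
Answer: 86162/969 ≈ 88.918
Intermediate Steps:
h(K) = 4 + K (h(K) = K + 4 = 4 + K)
q(r, X) = 1/(7 + X + X*r²) (q(r, X) = 1/(((r*r)*X + 3) + (4 + X)) = 1/((r²*X + 3) + (4 + X)) = 1/((X*r² + 3) + (4 + X)) = 1/((3 + X*r²) + (4 + X)) = 1/(7 + X + X*r²))
q(11, -8)*((30 + 20) + 29) + 89 = ((30 + 20) + 29)/(7 - 8 - 8*11²) + 89 = (50 + 29)/(7 - 8 - 8*121) + 89 = 79/(7 - 8 - 968) + 89 = 79/(-969) + 89 = -1/969*79 + 89 = -79/969 + 89 = 86162/969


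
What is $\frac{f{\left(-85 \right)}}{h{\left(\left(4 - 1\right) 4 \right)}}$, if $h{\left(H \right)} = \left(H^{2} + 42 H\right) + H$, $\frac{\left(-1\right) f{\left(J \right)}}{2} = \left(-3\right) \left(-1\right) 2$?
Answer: $- \frac{1}{55} \approx -0.018182$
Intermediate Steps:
$f{\left(J \right)} = -12$ ($f{\left(J \right)} = - 2 \left(-3\right) \left(-1\right) 2 = - 2 \cdot 3 \cdot 2 = \left(-2\right) 6 = -12$)
$h{\left(H \right)} = H^{2} + 43 H$
$\frac{f{\left(-85 \right)}}{h{\left(\left(4 - 1\right) 4 \right)}} = - \frac{12}{\left(4 - 1\right) 4 \left(43 + \left(4 - 1\right) 4\right)} = - \frac{12}{3 \cdot 4 \left(43 + 3 \cdot 4\right)} = - \frac{12}{12 \left(43 + 12\right)} = - \frac{12}{12 \cdot 55} = - \frac{12}{660} = \left(-12\right) \frac{1}{660} = - \frac{1}{55}$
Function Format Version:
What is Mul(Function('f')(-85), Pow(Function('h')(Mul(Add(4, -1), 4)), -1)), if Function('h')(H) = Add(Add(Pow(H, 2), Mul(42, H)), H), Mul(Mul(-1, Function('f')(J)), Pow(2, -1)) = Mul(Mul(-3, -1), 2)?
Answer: Rational(-1, 55) ≈ -0.018182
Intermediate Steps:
Function('f')(J) = -12 (Function('f')(J) = Mul(-2, Mul(Mul(-3, -1), 2)) = Mul(-2, Mul(3, 2)) = Mul(-2, 6) = -12)
Function('h')(H) = Add(Pow(H, 2), Mul(43, H))
Mul(Function('f')(-85), Pow(Function('h')(Mul(Add(4, -1), 4)), -1)) = Mul(-12, Pow(Mul(Mul(Add(4, -1), 4), Add(43, Mul(Add(4, -1), 4))), -1)) = Mul(-12, Pow(Mul(Mul(3, 4), Add(43, Mul(3, 4))), -1)) = Mul(-12, Pow(Mul(12, Add(43, 12)), -1)) = Mul(-12, Pow(Mul(12, 55), -1)) = Mul(-12, Pow(660, -1)) = Mul(-12, Rational(1, 660)) = Rational(-1, 55)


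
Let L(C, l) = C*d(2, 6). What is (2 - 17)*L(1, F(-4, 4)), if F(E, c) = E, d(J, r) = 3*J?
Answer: -90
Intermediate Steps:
L(C, l) = 6*C (L(C, l) = C*(3*2) = C*6 = 6*C)
(2 - 17)*L(1, F(-4, 4)) = (2 - 17)*(6*1) = -15*6 = -90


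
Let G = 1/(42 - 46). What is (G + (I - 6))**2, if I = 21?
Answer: 3481/16 ≈ 217.56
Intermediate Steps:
G = -1/4 (G = 1/(-4) = -1/4 ≈ -0.25000)
(G + (I - 6))**2 = (-1/4 + (21 - 6))**2 = (-1/4 + 15)**2 = (59/4)**2 = 3481/16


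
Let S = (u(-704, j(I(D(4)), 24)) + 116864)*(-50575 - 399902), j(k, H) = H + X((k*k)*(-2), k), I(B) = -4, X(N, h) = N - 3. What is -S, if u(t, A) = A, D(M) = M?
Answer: 52639588881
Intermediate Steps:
X(N, h) = -3 + N
j(k, H) = -3 + H - 2*k² (j(k, H) = H + (-3 + (k*k)*(-2)) = H + (-3 + k²*(-2)) = H + (-3 - 2*k²) = -3 + H - 2*k²)
S = -52639588881 (S = ((-3 + 24 - 2*(-4)²) + 116864)*(-50575 - 399902) = ((-3 + 24 - 2*16) + 116864)*(-450477) = ((-3 + 24 - 32) + 116864)*(-450477) = (-11 + 116864)*(-450477) = 116853*(-450477) = -52639588881)
-S = -1*(-52639588881) = 52639588881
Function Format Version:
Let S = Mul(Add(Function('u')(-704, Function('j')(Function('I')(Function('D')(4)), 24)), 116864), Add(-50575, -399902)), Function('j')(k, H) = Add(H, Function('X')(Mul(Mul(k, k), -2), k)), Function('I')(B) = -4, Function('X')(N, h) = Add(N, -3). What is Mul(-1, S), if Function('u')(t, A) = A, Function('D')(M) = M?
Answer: 52639588881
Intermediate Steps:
Function('X')(N, h) = Add(-3, N)
Function('j')(k, H) = Add(-3, H, Mul(-2, Pow(k, 2))) (Function('j')(k, H) = Add(H, Add(-3, Mul(Mul(k, k), -2))) = Add(H, Add(-3, Mul(Pow(k, 2), -2))) = Add(H, Add(-3, Mul(-2, Pow(k, 2)))) = Add(-3, H, Mul(-2, Pow(k, 2))))
S = -52639588881 (S = Mul(Add(Add(-3, 24, Mul(-2, Pow(-4, 2))), 116864), Add(-50575, -399902)) = Mul(Add(Add(-3, 24, Mul(-2, 16)), 116864), -450477) = Mul(Add(Add(-3, 24, -32), 116864), -450477) = Mul(Add(-11, 116864), -450477) = Mul(116853, -450477) = -52639588881)
Mul(-1, S) = Mul(-1, -52639588881) = 52639588881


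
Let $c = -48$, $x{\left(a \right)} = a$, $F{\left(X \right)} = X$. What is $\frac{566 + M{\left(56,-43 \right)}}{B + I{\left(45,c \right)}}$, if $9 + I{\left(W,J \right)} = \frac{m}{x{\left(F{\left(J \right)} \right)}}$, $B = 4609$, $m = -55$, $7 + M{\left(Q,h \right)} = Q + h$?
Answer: $\frac{27456}{220855} \approx 0.12432$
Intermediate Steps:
$M{\left(Q,h \right)} = -7 + Q + h$ ($M{\left(Q,h \right)} = -7 + \left(Q + h\right) = -7 + Q + h$)
$I{\left(W,J \right)} = -9 - \frac{55}{J}$
$\frac{566 + M{\left(56,-43 \right)}}{B + I{\left(45,c \right)}} = \frac{566 - -6}{4609 - \left(9 + \frac{55}{-48}\right)} = \frac{566 + 6}{4609 - \frac{377}{48}} = \frac{572}{4609 + \left(-9 + \frac{55}{48}\right)} = \frac{572}{4609 - \frac{377}{48}} = \frac{572}{\frac{220855}{48}} = 572 \cdot \frac{48}{220855} = \frac{27456}{220855}$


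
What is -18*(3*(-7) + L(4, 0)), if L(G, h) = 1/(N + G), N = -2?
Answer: 369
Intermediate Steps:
L(G, h) = 1/(-2 + G)
-18*(3*(-7) + L(4, 0)) = -18*(3*(-7) + 1/(-2 + 4)) = -18*(-21 + 1/2) = -18*(-21 + ½) = -18*(-41/2) = 369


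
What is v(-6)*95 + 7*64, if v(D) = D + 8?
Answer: 638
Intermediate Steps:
v(D) = 8 + D
v(-6)*95 + 7*64 = (8 - 6)*95 + 7*64 = 2*95 + 448 = 190 + 448 = 638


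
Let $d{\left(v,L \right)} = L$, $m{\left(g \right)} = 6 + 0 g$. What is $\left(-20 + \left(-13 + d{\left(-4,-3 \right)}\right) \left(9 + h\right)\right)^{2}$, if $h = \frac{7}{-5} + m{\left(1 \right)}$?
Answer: $\frac{1411344}{25} \approx 56454.0$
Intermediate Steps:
$m{\left(g \right)} = 6$ ($m{\left(g \right)} = 6 + 0 = 6$)
$h = \frac{23}{5}$ ($h = \frac{7}{-5} + 6 = 7 \left(- \frac{1}{5}\right) + 6 = - \frac{7}{5} + 6 = \frac{23}{5} \approx 4.6$)
$\left(-20 + \left(-13 + d{\left(-4,-3 \right)}\right) \left(9 + h\right)\right)^{2} = \left(-20 + \left(-13 - 3\right) \left(9 + \frac{23}{5}\right)\right)^{2} = \left(-20 - \frac{1088}{5}\right)^{2} = \left(- \frac{1188}{5}\right)^{2} = \frac{1411344}{25}$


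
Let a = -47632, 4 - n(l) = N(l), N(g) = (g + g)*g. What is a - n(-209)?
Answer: 39726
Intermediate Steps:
N(g) = 2*g² (N(g) = (2*g)*g = 2*g²)
n(l) = 4 - 2*l²
a - n(-209) = -47632 - (4 - 2*(-209)²) = -47632 - (4 - 2*43681) = -47632 - (4 - 87362) = -47632 - 1*(-87358) = -47632 + 87358 = 39726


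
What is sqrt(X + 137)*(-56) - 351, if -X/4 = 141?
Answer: -351 - 56*I*sqrt(427) ≈ -351.0 - 1157.2*I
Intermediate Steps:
X = -564 (X = -4*141 = -564)
sqrt(X + 137)*(-56) - 351 = sqrt(-564 + 137)*(-56) - 351 = sqrt(-427)*(-56) - 351 = (I*sqrt(427))*(-56) - 351 = -56*I*sqrt(427) - 351 = -351 - 56*I*sqrt(427)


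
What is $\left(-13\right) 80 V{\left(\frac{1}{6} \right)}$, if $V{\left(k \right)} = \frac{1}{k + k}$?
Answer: $-3120$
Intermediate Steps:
$V{\left(k \right)} = \frac{1}{2 k}$
$\left(-13\right) 80 V{\left(\frac{1}{6} \right)} = \left(-13\right) 80 \frac{1}{2 \cdot \frac{1}{6}} = - 1040 \frac{\frac{1}{\frac{1}{6}}}{2} = - 1040 \cdot \frac{1}{2} \cdot 6 = \left(-1040\right) 3 = -3120$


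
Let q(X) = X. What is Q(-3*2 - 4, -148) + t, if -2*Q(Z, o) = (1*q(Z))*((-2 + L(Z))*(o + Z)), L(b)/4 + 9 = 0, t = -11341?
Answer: 18679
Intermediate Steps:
L(b) = -36 (L(b) = -36 + 4*0 = -36 + 0 = -36)
Q(Z, o) = -Z*(-38*Z - 38*o)/2 (Q(Z, o) = -1*Z*(-2 - 36)*(o + Z)/2 = -Z*(-38*(Z + o))/2 = -Z*(-38*Z - 38*o)/2)
Q(-3*2 - 4, -148) + t = 19*(-3*2 - 4)*((-3*2 - 4) - 148) - 11341 = 19*(-6 - 4)*((-6 - 4) - 148) - 11341 = 19*(-10)*(-10 - 148) - 11341 = 19*(-10)*(-158) - 11341 = 30020 - 11341 = 18679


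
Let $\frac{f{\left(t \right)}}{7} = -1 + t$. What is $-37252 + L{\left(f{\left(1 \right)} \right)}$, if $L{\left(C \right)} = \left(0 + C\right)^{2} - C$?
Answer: $-37252$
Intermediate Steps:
$f{\left(t \right)} = -7 + 7 t$ ($f{\left(t \right)} = 7 \left(-1 + t\right) = -7 + 7 t$)
$L{\left(C \right)} = C^{2} - C$
$-37252 + L{\left(f{\left(1 \right)} \right)} = -37252 + \left(-7 + 7 \cdot 1\right) \left(-1 + \left(-7 + 7 \cdot 1\right)\right) = -37252 + \left(-7 + 7\right) \left(-1 + \left(-7 + 7\right)\right) = -37252 + 0 \left(-1 + 0\right) = -37252 + 0 \left(-1\right) = -37252 + 0 = -37252$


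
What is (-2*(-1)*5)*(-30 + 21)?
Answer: -90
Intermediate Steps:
(-2*(-1)*5)*(-30 + 21) = (2*5)*(-9) = 10*(-9) = -90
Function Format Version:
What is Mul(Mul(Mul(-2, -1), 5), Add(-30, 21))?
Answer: -90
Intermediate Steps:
Mul(Mul(Mul(-2, -1), 5), Add(-30, 21)) = Mul(Mul(2, 5), -9) = Mul(10, -9) = -90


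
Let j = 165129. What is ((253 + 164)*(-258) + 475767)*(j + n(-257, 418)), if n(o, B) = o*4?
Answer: 60418870281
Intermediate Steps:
n(o, B) = 4*o
((253 + 164)*(-258) + 475767)*(j + n(-257, 418)) = ((253 + 164)*(-258) + 475767)*(165129 + 4*(-257)) = (417*(-258) + 475767)*(165129 - 1028) = (-107586 + 475767)*164101 = 368181*164101 = 60418870281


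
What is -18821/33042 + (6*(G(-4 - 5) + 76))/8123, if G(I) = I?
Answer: -139600099/268400166 ≈ -0.52012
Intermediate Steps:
-18821/33042 + (6*(G(-4 - 5) + 76))/8123 = -18821/33042 + (6*((-4 - 5) + 76))/8123 = -18821*1/33042 + (6*(-9 + 76))*(1/8123) = -18821/33042 + (6*67)*(1/8123) = -18821/33042 + 402*(1/8123) = -18821/33042 + 402/8123 = -139600099/268400166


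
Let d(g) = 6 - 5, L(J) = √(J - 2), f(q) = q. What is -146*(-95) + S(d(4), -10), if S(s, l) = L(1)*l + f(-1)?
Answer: 13869 - 10*I ≈ 13869.0 - 10.0*I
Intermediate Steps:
L(J) = √(-2 + J)
d(g) = 1
S(s, l) = -1 + I*l (S(s, l) = √(-2 + 1)*l - 1 = √(-1)*l - 1 = I*l - 1 = -1 + I*l)
-146*(-95) + S(d(4), -10) = -146*(-95) + (-1 + I*(-10)) = 13870 + (-1 - 10*I) = 13869 - 10*I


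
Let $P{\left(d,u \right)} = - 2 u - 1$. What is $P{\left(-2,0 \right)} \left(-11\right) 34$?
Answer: $374$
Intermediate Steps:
$P{\left(d,u \right)} = -1 - 2 u$
$P{\left(-2,0 \right)} \left(-11\right) 34 = \left(-1 - 0\right) \left(-11\right) 34 = \left(-1 + 0\right) \left(-11\right) 34 = \left(-1\right) \left(-11\right) 34 = 11 \cdot 34 = 374$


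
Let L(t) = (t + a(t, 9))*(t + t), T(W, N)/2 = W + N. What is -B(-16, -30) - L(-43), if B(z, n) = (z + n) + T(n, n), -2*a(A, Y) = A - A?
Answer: -3532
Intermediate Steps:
T(W, N) = 2*N + 2*W (T(W, N) = 2*(W + N) = 2*(N + W) = 2*N + 2*W)
a(A, Y) = 0 (a(A, Y) = -(A - A)/2 = -½*0 = 0)
B(z, n) = z + 5*n (B(z, n) = (z + n) + (2*n + 2*n) = (n + z) + 4*n = z + 5*n)
L(t) = 2*t² (L(t) = (t + 0)*(t + t) = t*(2*t) = 2*t²)
-B(-16, -30) - L(-43) = -(-16 + 5*(-30)) - 2*(-43)² = -(-16 - 150) - 2*1849 = -1*(-166) - 1*3698 = 166 - 3698 = -3532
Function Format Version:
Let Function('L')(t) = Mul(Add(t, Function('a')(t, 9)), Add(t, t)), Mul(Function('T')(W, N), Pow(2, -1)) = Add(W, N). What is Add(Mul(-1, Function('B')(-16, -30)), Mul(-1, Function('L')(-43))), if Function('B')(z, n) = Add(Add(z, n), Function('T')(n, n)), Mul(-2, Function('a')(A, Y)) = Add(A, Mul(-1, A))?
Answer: -3532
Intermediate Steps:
Function('T')(W, N) = Add(Mul(2, N), Mul(2, W)) (Function('T')(W, N) = Mul(2, Add(W, N)) = Mul(2, Add(N, W)) = Add(Mul(2, N), Mul(2, W)))
Function('a')(A, Y) = 0 (Function('a')(A, Y) = Mul(Rational(-1, 2), Add(A, Mul(-1, A))) = Mul(Rational(-1, 2), 0) = 0)
Function('B')(z, n) = Add(z, Mul(5, n)) (Function('B')(z, n) = Add(Add(z, n), Add(Mul(2, n), Mul(2, n))) = Add(Add(n, z), Mul(4, n)) = Add(z, Mul(5, n)))
Function('L')(t) = Mul(2, Pow(t, 2)) (Function('L')(t) = Mul(Add(t, 0), Add(t, t)) = Mul(t, Mul(2, t)) = Mul(2, Pow(t, 2)))
Add(Mul(-1, Function('B')(-16, -30)), Mul(-1, Function('L')(-43))) = Add(Mul(-1, Add(-16, Mul(5, -30))), Mul(-1, Mul(2, Pow(-43, 2)))) = Add(Mul(-1, Add(-16, -150)), Mul(-1, Mul(2, 1849))) = Add(Mul(-1, -166), Mul(-1, 3698)) = Add(166, -3698) = -3532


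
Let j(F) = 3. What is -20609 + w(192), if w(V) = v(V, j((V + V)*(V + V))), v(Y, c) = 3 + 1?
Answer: -20605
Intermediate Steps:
v(Y, c) = 4
w(V) = 4
-20609 + w(192) = -20609 + 4 = -20605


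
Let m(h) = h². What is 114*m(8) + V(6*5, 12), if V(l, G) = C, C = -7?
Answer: 7289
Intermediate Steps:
V(l, G) = -7
114*m(8) + V(6*5, 12) = 114*8² - 7 = 114*64 - 7 = 7296 - 7 = 7289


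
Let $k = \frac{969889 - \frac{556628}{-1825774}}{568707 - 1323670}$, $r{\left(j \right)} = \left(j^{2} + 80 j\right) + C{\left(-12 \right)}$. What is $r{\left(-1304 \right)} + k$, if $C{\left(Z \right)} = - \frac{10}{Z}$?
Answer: $\frac{6600135127167882019}{4135175449086} \approx 1.5961 \cdot 10^{6}$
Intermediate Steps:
$r{\left(j \right)} = \frac{5}{6} + j^{2} + 80 j$ ($r{\left(j \right)} = \left(j^{2} + 80 j\right) - \frac{10}{-12} = \left(j^{2} + 80 j\right) - - \frac{5}{6} = \left(j^{2} + 80 j\right) + \frac{5}{6} = \frac{5}{6} + j^{2} + 80 j$)
$k = - \frac{885399337857}{689195908181}$ ($k = \frac{969889 - - \frac{278314}{912887}}{-754963} = \left(969889 + \frac{278314}{912887}\right) \left(- \frac{1}{754963}\right) = \frac{885399337857}{912887} \left(- \frac{1}{754963}\right) = - \frac{885399337857}{689195908181} \approx -1.2847$)
$r{\left(-1304 \right)} + k = \left(\frac{5}{6} + \left(-1304\right)^{2} + 80 \left(-1304\right)\right) - \frac{885399337857}{689195908181} = \left(\frac{5}{6} + 1700416 - 104320\right) - \frac{885399337857}{689195908181} = \frac{9576581}{6} - \frac{885399337857}{689195908181} = \frac{6600135127167882019}{4135175449086}$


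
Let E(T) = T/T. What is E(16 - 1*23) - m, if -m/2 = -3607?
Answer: -7213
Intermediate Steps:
E(T) = 1
m = 7214 (m = -2*(-3607) = 7214)
E(16 - 1*23) - m = 1 - 1*7214 = 1 - 7214 = -7213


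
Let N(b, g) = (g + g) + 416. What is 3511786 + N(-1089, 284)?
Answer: 3512770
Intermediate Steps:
N(b, g) = 416 + 2*g (N(b, g) = 2*g + 416 = 416 + 2*g)
3511786 + N(-1089, 284) = 3511786 + (416 + 2*284) = 3511786 + (416 + 568) = 3511786 + 984 = 3512770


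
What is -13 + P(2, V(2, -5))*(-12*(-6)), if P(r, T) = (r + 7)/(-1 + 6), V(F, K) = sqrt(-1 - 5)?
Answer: 583/5 ≈ 116.60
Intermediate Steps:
V(F, K) = I*sqrt(6) (V(F, K) = sqrt(-6) = I*sqrt(6))
P(r, T) = 7/5 + r/5 (P(r, T) = (7 + r)/5 = (7 + r)*(1/5) = 7/5 + r/5)
-13 + P(2, V(2, -5))*(-12*(-6)) = -13 + (7/5 + (1/5)*2)*(-12*(-6)) = -13 + (7/5 + 2/5)*72 = -13 + (9/5)*72 = -13 + 648/5 = 583/5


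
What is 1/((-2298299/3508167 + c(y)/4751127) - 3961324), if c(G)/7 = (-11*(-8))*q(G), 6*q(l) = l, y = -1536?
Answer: -5555915651403/22008785836123116307 ≈ -2.5244e-7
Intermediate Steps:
q(l) = l/6
c(G) = 308*G/3 (c(G) = 7*((-11*(-8))*(G/6)) = 7*(88*(G/6)) = 7*(44*G/3) = 308*G/3)
1/((-2298299/3508167 + c(y)/4751127) - 3961324) = 1/((-2298299/3508167 + ((308/3)*(-1536))/4751127) - 3961324) = 1/((-2298299*1/3508167 - 157696*1/4751127) - 3961324) = 1/((-2298299/3508167 - 157696/4751127) - 3961324) = 1/(-3824244778735/5555915651403 - 3961324) = 1/(-22008785836123116307/5555915651403) = -5555915651403/22008785836123116307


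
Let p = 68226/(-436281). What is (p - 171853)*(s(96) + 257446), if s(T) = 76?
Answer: -6436012736504906/145427 ≈ -4.4256e+10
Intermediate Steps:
p = -22742/145427 (p = 68226*(-1/436281) = -22742/145427 ≈ -0.15638)
(p - 171853)*(s(96) + 257446) = (-22742/145427 - 171853)*(76 + 257446) = -24992088973/145427*257522 = -6436012736504906/145427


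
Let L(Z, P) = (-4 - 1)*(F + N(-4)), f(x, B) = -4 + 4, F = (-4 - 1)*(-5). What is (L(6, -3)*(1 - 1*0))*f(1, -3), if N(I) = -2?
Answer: 0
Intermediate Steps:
F = 25 (F = -5*(-5) = 25)
f(x, B) = 0
L(Z, P) = -115 (L(Z, P) = (-4 - 1)*(25 - 2) = -5*23 = -115)
(L(6, -3)*(1 - 1*0))*f(1, -3) = -115*(1 - 1*0)*0 = -115*(1 + 0)*0 = -115*1*0 = -115*0 = 0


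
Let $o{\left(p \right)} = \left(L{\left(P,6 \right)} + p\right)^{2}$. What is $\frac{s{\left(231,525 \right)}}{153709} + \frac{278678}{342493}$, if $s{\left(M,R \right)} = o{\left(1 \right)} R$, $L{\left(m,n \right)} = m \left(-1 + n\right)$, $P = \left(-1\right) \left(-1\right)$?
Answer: $\frac{2143844974}{2288880719} \approx 0.93664$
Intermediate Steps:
$P = 1$
$o{\left(p \right)} = \left(5 + p\right)^{2}$ ($o{\left(p \right)} = \left(1 \left(-1 + 6\right) + p\right)^{2} = \left(1 \cdot 5 + p\right)^{2} = \left(5 + p\right)^{2}$)
$s{\left(M,R \right)} = 36 R$ ($s{\left(M,R \right)} = \left(5 + 1\right)^{2} R = 6^{2} R = 36 R$)
$\frac{s{\left(231,525 \right)}}{153709} + \frac{278678}{342493} = \frac{36 \cdot 525}{153709} + \frac{278678}{342493} = 18900 \cdot \frac{1}{153709} + 278678 \cdot \frac{1}{342493} = \frac{18900}{153709} + \frac{278678}{342493} = \frac{2143844974}{2288880719}$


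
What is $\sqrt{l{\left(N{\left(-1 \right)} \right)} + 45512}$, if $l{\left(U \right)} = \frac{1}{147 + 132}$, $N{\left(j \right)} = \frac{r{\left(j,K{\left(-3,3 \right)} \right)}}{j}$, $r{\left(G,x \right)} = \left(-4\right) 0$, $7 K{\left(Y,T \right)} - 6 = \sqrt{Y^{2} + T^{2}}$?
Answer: $\frac{\sqrt{393633319}}{93} \approx 213.34$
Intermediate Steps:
$K{\left(Y,T \right)} = \frac{6}{7} + \frac{\sqrt{T^{2} + Y^{2}}}{7}$ ($K{\left(Y,T \right)} = \frac{6}{7} + \frac{\sqrt{Y^{2} + T^{2}}}{7} = \frac{6}{7} + \frac{\sqrt{T^{2} + Y^{2}}}{7}$)
$r{\left(G,x \right)} = 0$
$N{\left(j \right)} = 0$ ($N{\left(j \right)} = \frac{0}{j} = 0$)
$l{\left(U \right)} = \frac{1}{279}$
$\sqrt{l{\left(N{\left(-1 \right)} \right)} + 45512} = \sqrt{\frac{1}{279} + 45512} = \sqrt{\frac{12697849}{279}} = \frac{\sqrt{393633319}}{93}$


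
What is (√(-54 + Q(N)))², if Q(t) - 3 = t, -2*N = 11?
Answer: -113/2 ≈ -56.500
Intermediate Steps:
N = -11/2 (N = -½*11 = -11/2 ≈ -5.5000)
Q(t) = 3 + t
(√(-54 + Q(N)))² = (√(-54 + (3 - 11/2)))² = (√(-54 - 5/2))² = (√(-113/2))² = (I*√226/2)² = -113/2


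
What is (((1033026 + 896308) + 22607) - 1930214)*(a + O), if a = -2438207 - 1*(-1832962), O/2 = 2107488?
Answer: 78428625437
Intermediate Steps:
O = 4214976 (O = 2*2107488 = 4214976)
a = -605245 (a = -2438207 + 1832962 = -605245)
(((1033026 + 896308) + 22607) - 1930214)*(a + O) = (((1033026 + 896308) + 22607) - 1930214)*(-605245 + 4214976) = ((1929334 + 22607) - 1930214)*3609731 = (1951941 - 1930214)*3609731 = 21727*3609731 = 78428625437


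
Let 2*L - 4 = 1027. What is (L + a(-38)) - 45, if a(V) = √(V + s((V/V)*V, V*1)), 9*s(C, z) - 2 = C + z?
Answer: 941/2 + 4*I*√26/3 ≈ 470.5 + 6.7987*I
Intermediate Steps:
L = 1031/2 (L = 2 + (½)*1027 = 2 + 1027/2 = 1031/2 ≈ 515.50)
s(C, z) = 2/9 + C/9 + z/9 (s(C, z) = 2/9 + (C + z)/9 = 2/9 + (C/9 + z/9) = 2/9 + C/9 + z/9)
a(V) = √(2/9 + 11*V/9) (a(V) = √(V + (2/9 + ((V/V)*V)/9 + (V*1)/9)) = √(V + (2/9 + (1*V)/9 + V/9)) = √(V + (2/9 + V/9 + V/9)) = √(V + (2/9 + 2*V/9)) = √(2/9 + 11*V/9))
(L + a(-38)) - 45 = (1031/2 + √(2 + 11*(-38))/3) - 45 = (1031/2 + √(2 - 418)/3) - 45 = (1031/2 + √(-416)/3) - 45 = (1031/2 + (4*I*√26)/3) - 45 = (1031/2 + 4*I*√26/3) - 45 = 941/2 + 4*I*√26/3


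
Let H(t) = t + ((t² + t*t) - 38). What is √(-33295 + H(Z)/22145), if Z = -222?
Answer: I*√16325725096715/22145 ≈ 182.46*I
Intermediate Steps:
H(t) = -38 + t + 2*t² (H(t) = t + ((t² + t²) - 38) = t + (2*t² - 38) = t + (-38 + 2*t²) = -38 + t + 2*t²)
√(-33295 + H(Z)/22145) = √(-33295 + (-38 - 222 + 2*(-222)²)/22145) = √(-33295 + (-38 - 222 + 2*49284)*(1/22145)) = √(-33295 + (-38 - 222 + 98568)*(1/22145)) = √(-33295 + 98308*(1/22145)) = √(-33295 + 98308/22145) = √(-737219467/22145) = I*√16325725096715/22145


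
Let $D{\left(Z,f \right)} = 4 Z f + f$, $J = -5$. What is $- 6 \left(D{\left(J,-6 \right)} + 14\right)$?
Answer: $-768$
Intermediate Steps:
$D{\left(Z,f \right)} = f + 4 Z f$ ($D{\left(Z,f \right)} = 4 Z f + f = f + 4 Z f$)
$- 6 \left(D{\left(J,-6 \right)} + 14\right) = - 6 \left(- 6 \left(1 + 4 \left(-5\right)\right) + 14\right) = - 6 \left(- 6 \left(1 - 20\right) + 14\right) = - 6 \left(\left(-6\right) \left(-19\right) + 14\right) = - 6 \left(114 + 14\right) = \left(-6\right) 128 = -768$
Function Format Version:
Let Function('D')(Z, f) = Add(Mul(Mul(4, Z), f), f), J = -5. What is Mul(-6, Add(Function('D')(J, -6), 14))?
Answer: -768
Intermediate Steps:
Function('D')(Z, f) = Add(f, Mul(4, Z, f)) (Function('D')(Z, f) = Add(Mul(4, Z, f), f) = Add(f, Mul(4, Z, f)))
Mul(-6, Add(Function('D')(J, -6), 14)) = Mul(-6, Add(Mul(-6, Add(1, Mul(4, -5))), 14)) = Mul(-6, Add(Mul(-6, Add(1, -20)), 14)) = Mul(-6, Add(Mul(-6, -19), 14)) = Mul(-6, Add(114, 14)) = Mul(-6, 128) = -768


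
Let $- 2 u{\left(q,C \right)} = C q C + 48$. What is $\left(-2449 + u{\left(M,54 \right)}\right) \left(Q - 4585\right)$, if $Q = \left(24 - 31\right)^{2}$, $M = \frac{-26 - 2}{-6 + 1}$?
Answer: $\frac{241265304}{5} \approx 4.8253 \cdot 10^{7}$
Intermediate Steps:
$M = \frac{28}{5}$ ($M = - \frac{28}{-5} = \left(-28\right) \left(- \frac{1}{5}\right) = \frac{28}{5} \approx 5.6$)
$u{\left(q,C \right)} = -24 - \frac{q C^{2}}{2}$ ($u{\left(q,C \right)} = - \frac{C q C + 48}{2} = - \frac{q C^{2} + 48}{2} = - \frac{48 + q C^{2}}{2} = -24 - \frac{q C^{2}}{2}$)
$Q = 49$ ($Q = \left(-7\right)^{2} = 49$)
$\left(-2449 + u{\left(M,54 \right)}\right) \left(Q - 4585\right) = \left(-2449 - \left(24 + \frac{14 \cdot 54^{2}}{5}\right)\right) \left(49 - 4585\right) = \left(-2449 - \left(24 + \frac{14}{5} \cdot 2916\right)\right) \left(-4536\right) = \left(-2449 - \frac{40944}{5}\right) \left(-4536\right) = \left(- \frac{53189}{5}\right) \left(-4536\right) = \frac{241265304}{5}$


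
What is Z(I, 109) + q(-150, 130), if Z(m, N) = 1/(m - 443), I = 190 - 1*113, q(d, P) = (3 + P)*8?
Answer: 389423/366 ≈ 1064.0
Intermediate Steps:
q(d, P) = 24 + 8*P
I = 77 (I = 190 - 113 = 77)
Z(m, N) = 1/(-443 + m)
Z(I, 109) + q(-150, 130) = 1/(-443 + 77) + (24 + 8*130) = 1/(-366) + (24 + 1040) = -1/366 + 1064 = 389423/366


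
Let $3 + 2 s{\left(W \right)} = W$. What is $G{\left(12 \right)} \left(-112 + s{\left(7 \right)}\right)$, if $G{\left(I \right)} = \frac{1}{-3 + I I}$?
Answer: $- \frac{110}{141} \approx -0.78014$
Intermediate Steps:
$s{\left(W \right)} = - \frac{3}{2} + \frac{W}{2}$
$G{\left(I \right)} = \frac{1}{-3 + I^{2}}$
$G{\left(12 \right)} \left(-112 + s{\left(7 \right)}\right) = \frac{-112 + \left(- \frac{3}{2} + \frac{1}{2} \cdot 7\right)}{-3 + 12^{2}} = \frac{-112 + \left(- \frac{3}{2} + \frac{7}{2}\right)}{-3 + 144} = \frac{-112 + 2}{141} = \frac{1}{141} \left(-110\right) = - \frac{110}{141}$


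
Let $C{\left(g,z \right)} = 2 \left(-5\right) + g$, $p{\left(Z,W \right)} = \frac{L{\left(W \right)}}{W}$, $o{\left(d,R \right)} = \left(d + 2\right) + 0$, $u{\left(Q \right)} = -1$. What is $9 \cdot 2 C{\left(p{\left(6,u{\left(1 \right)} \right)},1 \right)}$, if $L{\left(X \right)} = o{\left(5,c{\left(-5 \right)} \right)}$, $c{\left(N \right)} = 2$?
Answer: $-306$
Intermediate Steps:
$o{\left(d,R \right)} = 2 + d$ ($o{\left(d,R \right)} = \left(2 + d\right) + 0 = 2 + d$)
$L{\left(X \right)} = 7$ ($L{\left(X \right)} = 2 + 5 = 7$)
$p{\left(Z,W \right)} = \frac{7}{W}$
$C{\left(g,z \right)} = -10 + g$
$9 \cdot 2 C{\left(p{\left(6,u{\left(1 \right)} \right)},1 \right)} = 9 \cdot 2 \left(-10 + \frac{7}{-1}\right) = 18 \left(-10 + 7 \left(-1\right)\right) = 18 \left(-10 - 7\right) = 18 \left(-17\right) = -306$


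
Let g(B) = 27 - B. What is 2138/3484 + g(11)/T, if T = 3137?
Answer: 3381325/5464654 ≈ 0.61876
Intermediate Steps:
2138/3484 + g(11)/T = 2138/3484 + (27 - 1*11)/3137 = 2138*(1/3484) + (27 - 11)*(1/3137) = 1069/1742 + 16*(1/3137) = 1069/1742 + 16/3137 = 3381325/5464654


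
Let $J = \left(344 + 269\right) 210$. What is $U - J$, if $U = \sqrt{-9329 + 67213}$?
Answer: $-128730 + 2 \sqrt{14471} \approx -1.2849 \cdot 10^{5}$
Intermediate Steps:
$J = 128730$ ($J = 613 \cdot 210 = 128730$)
$U = 2 \sqrt{14471}$ ($U = \sqrt{57884} = 2 \sqrt{14471} \approx 240.59$)
$U - J = 2 \sqrt{14471} - 128730 = -128730 + 2 \sqrt{14471}$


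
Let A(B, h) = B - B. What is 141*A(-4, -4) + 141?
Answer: 141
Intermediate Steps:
A(B, h) = 0
141*A(-4, -4) + 141 = 141*0 + 141 = 0 + 141 = 141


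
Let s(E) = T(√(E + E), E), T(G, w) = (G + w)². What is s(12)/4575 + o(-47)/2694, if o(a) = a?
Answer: 79189/4108350 + 16*√6/1525 ≈ 0.044975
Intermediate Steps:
s(E) = (E + √2*√E)² (s(E) = (√(E + E) + E)² = (√(2*E) + E)² = (√2*√E + E)² = (E + √2*√E)²)
s(12)/4575 + o(-47)/2694 = (12 + √2*√12)²/4575 - 47/2694 = (12 + √2*(2*√3))²*(1/4575) - 47*1/2694 = (12 + 2*√6)²*(1/4575) - 47/2694 = (12 + 2*√6)²/4575 - 47/2694 = -47/2694 + (12 + 2*√6)²/4575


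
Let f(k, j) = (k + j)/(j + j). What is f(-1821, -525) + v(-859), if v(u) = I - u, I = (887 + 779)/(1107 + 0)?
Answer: 167134162/193725 ≈ 862.74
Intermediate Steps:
I = 1666/1107 ≈ 1.5050
f(k, j) = (j + k)/(2*j) (f(k, j) = (j + k)/((2*j)) = (j + k)*(1/(2*j)) = (j + k)/(2*j))
v(u) = 1666/1107 - u
f(-1821, -525) + v(-859) = (½)*(-525 - 1821)/(-525) + (1666/1107 - 1*(-859)) = (½)*(-1/525)*(-2346) + (1666/1107 + 859) = 391/175 + 952579/1107 = 167134162/193725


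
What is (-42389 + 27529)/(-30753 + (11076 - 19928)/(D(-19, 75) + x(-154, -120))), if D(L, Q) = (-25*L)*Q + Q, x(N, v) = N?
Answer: 52821356/109315499 ≈ 0.48320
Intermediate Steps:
D(L, Q) = Q - 25*L*Q (D(L, Q) = -25*L*Q + Q = Q - 25*L*Q)
(-42389 + 27529)/(-30753 + (11076 - 19928)/(D(-19, 75) + x(-154, -120))) = (-42389 + 27529)/(-30753 + (11076 - 19928)/(75*(1 - 25*(-19)) - 154)) = -14860/(-30753 - 8852/(75*(1 + 475) - 154)) = -14860/(-30753 - 8852/(75*476 - 154)) = -14860/(-30753 - 8852/(35700 - 154)) = -14860/(-30753 - 8852/35546) = -14860/(-30753 - 8852*1/35546) = -14860/(-30753 - 4426/17773) = -14860/(-546577495/17773) = -14860*(-17773/546577495) = 52821356/109315499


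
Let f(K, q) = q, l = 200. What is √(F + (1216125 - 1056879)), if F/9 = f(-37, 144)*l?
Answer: 27*√574 ≈ 646.87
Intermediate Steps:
F = 259200 (F = 9*(144*200) = 9*28800 = 259200)
√(F + (1216125 - 1056879)) = √(259200 + (1216125 - 1056879)) = √(259200 + 159246) = √418446 = 27*√574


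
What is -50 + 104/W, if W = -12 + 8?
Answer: -76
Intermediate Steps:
W = -4
-50 + 104/W = -50 + 104/(-4) = -50 - ¼*104 = -50 - 26 = -76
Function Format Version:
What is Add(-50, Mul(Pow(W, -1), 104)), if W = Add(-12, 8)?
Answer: -76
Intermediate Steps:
W = -4
Add(-50, Mul(Pow(W, -1), 104)) = Add(-50, Mul(Pow(-4, -1), 104)) = Add(-50, Mul(Rational(-1, 4), 104)) = Add(-50, -26) = -76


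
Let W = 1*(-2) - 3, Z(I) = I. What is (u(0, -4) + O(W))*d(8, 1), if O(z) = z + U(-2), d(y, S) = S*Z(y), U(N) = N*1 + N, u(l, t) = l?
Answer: -72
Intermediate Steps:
U(N) = 2*N (U(N) = N + N = 2*N)
d(y, S) = S*y
W = -5 (W = -2 - 3 = -5)
O(z) = -4 + z (O(z) = z + 2*(-2) = z - 4 = -4 + z)
(u(0, -4) + O(W))*d(8, 1) = (0 + (-4 - 5))*(1*8) = (0 - 9)*8 = -9*8 = -72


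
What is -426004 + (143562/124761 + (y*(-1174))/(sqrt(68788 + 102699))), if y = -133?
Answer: -17716180494/41587 + 156142*sqrt(171487)/171487 ≈ -4.2563e+5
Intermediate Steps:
-426004 + (143562/124761 + (y*(-1174))/(sqrt(68788 + 102699))) = -426004 + (143562/124761 + (-133*(-1174))/(sqrt(68788 + 102699))) = -426004 + (143562*(1/124761) + 156142/(sqrt(171487))) = -426004 + (47854/41587 + 156142*(sqrt(171487)/171487)) = -426004 + (47854/41587 + 156142*sqrt(171487)/171487) = -17716180494/41587 + 156142*sqrt(171487)/171487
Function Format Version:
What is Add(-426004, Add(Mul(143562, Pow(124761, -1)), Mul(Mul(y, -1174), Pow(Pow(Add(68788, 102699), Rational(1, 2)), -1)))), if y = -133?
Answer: Add(Rational(-17716180494, 41587), Mul(Rational(156142, 171487), Pow(171487, Rational(1, 2)))) ≈ -4.2563e+5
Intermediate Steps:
Add(-426004, Add(Mul(143562, Pow(124761, -1)), Mul(Mul(y, -1174), Pow(Pow(Add(68788, 102699), Rational(1, 2)), -1)))) = Add(-426004, Add(Mul(143562, Pow(124761, -1)), Mul(Mul(-133, -1174), Pow(Pow(Add(68788, 102699), Rational(1, 2)), -1)))) = Add(-426004, Add(Mul(143562, Rational(1, 124761)), Mul(156142, Pow(Pow(171487, Rational(1, 2)), -1)))) = Add(-426004, Add(Rational(47854, 41587), Mul(156142, Mul(Rational(1, 171487), Pow(171487, Rational(1, 2)))))) = Add(-426004, Add(Rational(47854, 41587), Mul(Rational(156142, 171487), Pow(171487, Rational(1, 2))))) = Add(Rational(-17716180494, 41587), Mul(Rational(156142, 171487), Pow(171487, Rational(1, 2))))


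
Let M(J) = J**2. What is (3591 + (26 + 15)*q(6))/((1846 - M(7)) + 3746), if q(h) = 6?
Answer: 3837/5543 ≈ 0.69222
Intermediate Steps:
(3591 + (26 + 15)*q(6))/((1846 - M(7)) + 3746) = (3591 + (26 + 15)*6)/((1846 - 1*7**2) + 3746) = (3591 + 41*6)/((1846 - 1*49) + 3746) = (3591 + 246)/((1846 - 49) + 3746) = 3837/(1797 + 3746) = 3837/5543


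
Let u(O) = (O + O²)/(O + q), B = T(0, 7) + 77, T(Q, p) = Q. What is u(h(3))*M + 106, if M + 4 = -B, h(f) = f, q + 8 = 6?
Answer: -866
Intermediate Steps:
q = -2 (q = -8 + 6 = -2)
B = 77 (B = 0 + 77 = 77)
M = -81 (M = -4 - 1*77 = -4 - 77 = -81)
u(O) = (O + O²)/(-2 + O) (u(O) = (O + O²)/(O - 2) = (O + O²)/(-2 + O))
u(h(3))*M + 106 = (3*(1 + 3)/(-2 + 3))*(-81) + 106 = (3*4/1)*(-81) + 106 = (3*1*4)*(-81) + 106 = 12*(-81) + 106 = -972 + 106 = -866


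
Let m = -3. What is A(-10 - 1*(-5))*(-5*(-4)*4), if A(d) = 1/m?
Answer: -80/3 ≈ -26.667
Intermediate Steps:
A(d) = -⅓ (A(d) = 1/(-3) = -⅓)
A(-10 - 1*(-5))*(-5*(-4)*4) = -(-5*(-4))*4/3 = -20*4/3 = -⅓*80 = -80/3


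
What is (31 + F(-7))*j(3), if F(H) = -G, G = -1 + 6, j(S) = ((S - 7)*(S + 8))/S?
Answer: -1144/3 ≈ -381.33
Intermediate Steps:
j(S) = (-7 + S)*(8 + S)/S (j(S) = ((-7 + S)*(8 + S))/S = (-7 + S)*(8 + S)/S)
G = 5
F(H) = -5 (F(H) = -1*5 = -5)
(31 + F(-7))*j(3) = (31 - 5)*(1 + 3 - 56/3) = 26*(1 + 3 - 56*⅓) = 26*(1 + 3 - 56/3) = 26*(-44/3) = -1144/3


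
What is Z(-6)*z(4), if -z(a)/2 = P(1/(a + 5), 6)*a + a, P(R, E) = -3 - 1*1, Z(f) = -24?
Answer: -576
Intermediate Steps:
P(R, E) = -4 (P(R, E) = -3 - 1 = -4)
z(a) = 6*a (z(a) = -2*(-4*a + a) = -(-6)*a = 6*a)
Z(-6)*z(4) = -144*4 = -24*24 = -576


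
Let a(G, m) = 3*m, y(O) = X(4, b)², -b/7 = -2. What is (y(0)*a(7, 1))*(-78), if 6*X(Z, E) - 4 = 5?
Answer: -1053/2 ≈ -526.50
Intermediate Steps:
b = 14 (b = -7*(-2) = 14)
X(Z, E) = 3/2 (X(Z, E) = ⅔ + (⅙)*5 = ⅔ + ⅚ = 3/2)
y(O) = 9/4 (y(O) = (3/2)² = 9/4)
(y(0)*a(7, 1))*(-78) = (9*(3*1)/4)*(-78) = ((9/4)*3)*(-78) = (27/4)*(-78) = -1053/2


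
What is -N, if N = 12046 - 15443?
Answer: 3397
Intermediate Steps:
N = -3397
-N = -1*(-3397) = 3397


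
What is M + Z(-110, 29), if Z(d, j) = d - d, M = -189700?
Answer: -189700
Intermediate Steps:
Z(d, j) = 0
M + Z(-110, 29) = -189700 + 0 = -189700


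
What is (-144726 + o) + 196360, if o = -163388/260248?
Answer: 3359370461/65062 ≈ 51633.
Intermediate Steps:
o = -40847/65062 (o = -163388*1/260248 = -40847/65062 ≈ -0.62782)
(-144726 + o) + 196360 = (-144726 - 40847/65062) + 196360 = -9416203859/65062 + 196360 = 3359370461/65062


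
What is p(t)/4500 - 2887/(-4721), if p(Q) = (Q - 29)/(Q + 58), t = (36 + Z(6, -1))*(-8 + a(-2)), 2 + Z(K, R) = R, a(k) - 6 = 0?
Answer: 20876099/33991200 ≈ 0.61416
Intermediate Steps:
a(k) = 6 (a(k) = 6 + 0 = 6)
Z(K, R) = -2 + R
t = -66 (t = (36 + (-2 - 1))*(-8 + 6) = (36 - 3)*(-2) = 33*(-2) = -66)
p(Q) = (-29 + Q)/(58 + Q)
p(t)/4500 - 2887/(-4721) = ((-29 - 66)/(58 - 66))/4500 - 2887/(-4721) = (-95/(-8))*(1/4500) - 2887*(-1/4721) = -⅛*(-95)*(1/4500) + 2887/4721 = (95/8)*(1/4500) + 2887/4721 = 19/7200 + 2887/4721 = 20876099/33991200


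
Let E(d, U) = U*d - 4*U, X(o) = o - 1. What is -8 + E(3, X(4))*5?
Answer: -23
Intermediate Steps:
X(o) = -1 + o
E(d, U) = -4*U + U*d
-8 + E(3, X(4))*5 = -8 + ((-1 + 4)*(-4 + 3))*5 = -8 + (3*(-1))*5 = -8 - 3*5 = -8 - 15 = -23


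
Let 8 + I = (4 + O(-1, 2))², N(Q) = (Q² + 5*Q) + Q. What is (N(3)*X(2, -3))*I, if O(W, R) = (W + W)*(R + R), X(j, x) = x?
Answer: -648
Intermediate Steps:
N(Q) = Q² + 6*Q
O(W, R) = 4*R*W (O(W, R) = (2*W)*(2*R) = 4*R*W)
I = 8 (I = -8 + (4 + 4*2*(-1))² = -8 + (4 - 8)² = -8 + (-4)² = -8 + 16 = 8)
(N(3)*X(2, -3))*I = ((3*(6 + 3))*(-3))*8 = ((3*9)*(-3))*8 = (27*(-3))*8 = -81*8 = -648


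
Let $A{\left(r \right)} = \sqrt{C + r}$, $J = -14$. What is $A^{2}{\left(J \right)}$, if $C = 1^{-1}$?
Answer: $-13$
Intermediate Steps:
$C = 1$
$A{\left(r \right)} = \sqrt{1 + r}$
$A^{2}{\left(J \right)} = \left(\sqrt{1 - 14}\right)^{2} = \left(\sqrt{-13}\right)^{2} = \left(i \sqrt{13}\right)^{2} = -13$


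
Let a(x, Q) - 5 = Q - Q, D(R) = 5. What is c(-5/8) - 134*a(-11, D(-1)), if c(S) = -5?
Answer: -675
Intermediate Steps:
a(x, Q) = 5 (a(x, Q) = 5 + (Q - Q) = 5 + 0 = 5)
c(-5/8) - 134*a(-11, D(-1)) = -5 - 134*5 = -5 - 670 = -675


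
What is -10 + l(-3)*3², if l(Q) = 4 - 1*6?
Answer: -28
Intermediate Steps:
l(Q) = -2 (l(Q) = 4 - 6 = -2)
-10 + l(-3)*3² = -10 - 2*3² = -10 - 2*9 = -10 - 18 = -28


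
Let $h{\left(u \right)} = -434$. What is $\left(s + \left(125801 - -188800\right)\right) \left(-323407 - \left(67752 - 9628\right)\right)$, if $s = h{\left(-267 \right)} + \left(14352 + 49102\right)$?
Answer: $-144074117751$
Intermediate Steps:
$s = 63020$ ($s = -434 + \left(14352 + 49102\right) = -434 + 63454 = 63020$)
$\left(s + \left(125801 - -188800\right)\right) \left(-323407 - \left(67752 - 9628\right)\right) = \left(63020 + \left(125801 - -188800\right)\right) \left(-323407 - \left(67752 - 9628\right)\right) = \left(63020 + \left(125801 + 188800\right)\right) \left(-323407 - 58124\right) = \left(63020 + 314601\right) \left(-323407 - 58124\right) = 377621 \left(-323407 + \left(-67752 + 9628\right)\right) = 377621 \left(-323407 - 58124\right) = 377621 \left(-381531\right) = -144074117751$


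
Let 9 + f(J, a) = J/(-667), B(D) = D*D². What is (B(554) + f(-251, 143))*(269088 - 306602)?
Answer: -4254499531330304/667 ≈ -6.3786e+12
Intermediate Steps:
B(D) = D³
f(J, a) = -9 - J/667 (f(J, a) = -9 + J/(-667) = -9 + J*(-1/667) = -9 - J/667)
(B(554) + f(-251, 143))*(269088 - 306602) = (554³ + (-9 - 1/667*(-251)))*(269088 - 306602) = (170031464 + (-9 + 251/667))*(-37514) = (170031464 - 5752/667)*(-37514) = (113410980736/667)*(-37514) = -4254499531330304/667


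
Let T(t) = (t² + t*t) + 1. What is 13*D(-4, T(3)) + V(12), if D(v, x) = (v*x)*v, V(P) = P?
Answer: 3964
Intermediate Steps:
T(t) = 1 + 2*t² (T(t) = (t² + t²) + 1 = 2*t² + 1 = 1 + 2*t²)
D(v, x) = x*v²
13*D(-4, T(3)) + V(12) = 13*((1 + 2*3²)*(-4)²) + 12 = 13*((1 + 2*9)*16) + 12 = 13*((1 + 18)*16) + 12 = 13*(19*16) + 12 = 13*304 + 12 = 3952 + 12 = 3964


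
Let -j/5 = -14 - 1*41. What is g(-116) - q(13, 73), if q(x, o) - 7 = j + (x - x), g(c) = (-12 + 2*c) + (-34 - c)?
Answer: -444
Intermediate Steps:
j = 275 (j = -5*(-14 - 1*41) = -5*(-14 - 41) = -5*(-55) = 275)
g(c) = -46 + c
q(x, o) = 282 (q(x, o) = 7 + (275 + (x - x)) = 7 + (275 + 0) = 7 + 275 = 282)
g(-116) - q(13, 73) = (-46 - 116) - 1*282 = -162 - 282 = -444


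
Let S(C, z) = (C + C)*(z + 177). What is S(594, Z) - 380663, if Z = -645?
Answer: -936647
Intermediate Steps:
S(C, z) = 2*C*(177 + z) (S(C, z) = (2*C)*(177 + z) = 2*C*(177 + z))
S(594, Z) - 380663 = 2*594*(177 - 645) - 380663 = 2*594*(-468) - 380663 = -555984 - 380663 = -936647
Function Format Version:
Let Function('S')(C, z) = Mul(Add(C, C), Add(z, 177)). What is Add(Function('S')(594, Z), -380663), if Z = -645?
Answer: -936647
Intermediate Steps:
Function('S')(C, z) = Mul(2, C, Add(177, z)) (Function('S')(C, z) = Mul(Mul(2, C), Add(177, z)) = Mul(2, C, Add(177, z)))
Add(Function('S')(594, Z), -380663) = Add(Mul(2, 594, Add(177, -645)), -380663) = Add(Mul(2, 594, -468), -380663) = Add(-555984, -380663) = -936647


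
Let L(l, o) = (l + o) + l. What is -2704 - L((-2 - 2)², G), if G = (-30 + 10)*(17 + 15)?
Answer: -2096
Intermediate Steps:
G = -640 (G = -20*32 = -640)
L(l, o) = o + 2*l
-2704 - L((-2 - 2)², G) = -2704 - (-640 + 2*(-2 - 2)²) = -2704 - (-640 + 2*(-4)²) = -2704 - (-640 + 2*16) = -2704 - (-640 + 32) = -2704 - 1*(-608) = -2704 + 608 = -2096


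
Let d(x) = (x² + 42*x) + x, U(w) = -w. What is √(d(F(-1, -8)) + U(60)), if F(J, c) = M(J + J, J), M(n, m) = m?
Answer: I*√102 ≈ 10.1*I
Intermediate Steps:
F(J, c) = J
d(x) = x² + 43*x
√(d(F(-1, -8)) + U(60)) = √(-(43 - 1) - 1*60) = √(-1*42 - 60) = √(-42 - 60) = √(-102) = I*√102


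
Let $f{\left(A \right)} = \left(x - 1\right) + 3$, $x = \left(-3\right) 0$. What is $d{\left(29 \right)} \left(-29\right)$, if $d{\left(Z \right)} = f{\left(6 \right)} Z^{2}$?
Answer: $-48778$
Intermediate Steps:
$x = 0$
$f{\left(A \right)} = 2$ ($f{\left(A \right)} = \left(0 - 1\right) + 3 = -1 + 3 = 2$)
$d{\left(Z \right)} = 2 Z^{2}$
$d{\left(29 \right)} \left(-29\right) = 2 \cdot 29^{2} \left(-29\right) = 2 \cdot 841 \left(-29\right) = 1682 \left(-29\right) = -48778$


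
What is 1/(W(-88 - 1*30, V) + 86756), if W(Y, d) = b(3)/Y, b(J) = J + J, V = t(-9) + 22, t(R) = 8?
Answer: 59/5118601 ≈ 1.1527e-5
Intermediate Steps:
V = 30 (V = 8 + 22 = 30)
b(J) = 2*J
W(Y, d) = 6/Y (W(Y, d) = (2*3)/Y = 6/Y)
1/(W(-88 - 1*30, V) + 86756) = 1/(6/(-88 - 1*30) + 86756) = 1/(6/(-88 - 30) + 86756) = 1/(6/(-118) + 86756) = 1/(6*(-1/118) + 86756) = 1/(-3/59 + 86756) = 1/(5118601/59) = 59/5118601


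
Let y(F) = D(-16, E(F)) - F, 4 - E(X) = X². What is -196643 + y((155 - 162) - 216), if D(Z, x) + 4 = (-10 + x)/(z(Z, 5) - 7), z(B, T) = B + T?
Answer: -3485897/18 ≈ -1.9366e+5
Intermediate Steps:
E(X) = 4 - X²
D(Z, x) = -4 + (-10 + x)/(-2 + Z) (D(Z, x) = -4 + (-10 + x)/((Z + 5) - 7) = -4 + (-10 + x)/((5 + Z) - 7) = -4 + (-10 + x)/(-2 + Z))
y(F) = -11/3 - F + F²/18 (y(F) = (-2 + (4 - F²) - 4*(-16))/(-2 - 16) - F = (-2 + (4 - F²) + 64)/(-18) - F = -(66 - F²)/18 - F = (-11/3 + F²/18) - F = -11/3 - F + F²/18)
-196643 + y((155 - 162) - 216) = -196643 + (-11/3 - ((155 - 162) - 216) + ((155 - 162) - 216)²/18) = -196643 + (-11/3 - (-7 - 216) + (-7 - 216)²/18) = -196643 + (-11/3 - 1*(-223) + (1/18)*(-223)²) = -196643 + (-11/3 + 223 + (1/18)*49729) = -196643 + (-11/3 + 223 + 49729/18) = -196643 + 53677/18 = -3485897/18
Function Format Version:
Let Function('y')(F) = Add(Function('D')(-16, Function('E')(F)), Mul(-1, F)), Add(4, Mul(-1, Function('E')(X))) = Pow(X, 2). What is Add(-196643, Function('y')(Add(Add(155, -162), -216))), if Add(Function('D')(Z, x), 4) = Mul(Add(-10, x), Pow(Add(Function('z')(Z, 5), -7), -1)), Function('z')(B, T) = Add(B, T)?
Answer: Rational(-3485897, 18) ≈ -1.9366e+5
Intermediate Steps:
Function('E')(X) = Add(4, Mul(-1, Pow(X, 2)))
Function('D')(Z, x) = Add(-4, Mul(Pow(Add(-2, Z), -1), Add(-10, x))) (Function('D')(Z, x) = Add(-4, Mul(Add(-10, x), Pow(Add(Add(Z, 5), -7), -1))) = Add(-4, Mul(Add(-10, x), Pow(Add(Add(5, Z), -7), -1))) = Add(-4, Mul(Add(-10, x), Pow(Add(-2, Z), -1))) = Add(-4, Mul(Pow(Add(-2, Z), -1), Add(-10, x))))
Function('y')(F) = Add(Rational(-11, 3), Mul(-1, F), Mul(Rational(1, 18), Pow(F, 2))) (Function('y')(F) = Add(Mul(Pow(Add(-2, -16), -1), Add(-2, Add(4, Mul(-1, Pow(F, 2))), Mul(-4, -16))), Mul(-1, F)) = Add(Mul(Pow(-18, -1), Add(-2, Add(4, Mul(-1, Pow(F, 2))), 64)), Mul(-1, F)) = Add(Mul(Rational(-1, 18), Add(66, Mul(-1, Pow(F, 2)))), Mul(-1, F)) = Add(Add(Rational(-11, 3), Mul(Rational(1, 18), Pow(F, 2))), Mul(-1, F)) = Add(Rational(-11, 3), Mul(-1, F), Mul(Rational(1, 18), Pow(F, 2))))
Add(-196643, Function('y')(Add(Add(155, -162), -216))) = Add(-196643, Add(Rational(-11, 3), Mul(-1, Add(Add(155, -162), -216)), Mul(Rational(1, 18), Pow(Add(Add(155, -162), -216), 2)))) = Add(-196643, Add(Rational(-11, 3), Mul(-1, Add(-7, -216)), Mul(Rational(1, 18), Pow(Add(-7, -216), 2)))) = Add(-196643, Add(Rational(-11, 3), Mul(-1, -223), Mul(Rational(1, 18), Pow(-223, 2)))) = Add(-196643, Add(Rational(-11, 3), 223, Mul(Rational(1, 18), 49729))) = Add(-196643, Add(Rational(-11, 3), 223, Rational(49729, 18))) = Add(-196643, Rational(53677, 18)) = Rational(-3485897, 18)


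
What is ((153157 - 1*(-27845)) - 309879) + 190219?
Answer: 61342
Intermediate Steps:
((153157 - 1*(-27845)) - 309879) + 190219 = ((153157 + 27845) - 309879) + 190219 = (181002 - 309879) + 190219 = -128877 + 190219 = 61342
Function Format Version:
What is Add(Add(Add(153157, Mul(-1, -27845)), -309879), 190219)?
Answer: 61342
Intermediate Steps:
Add(Add(Add(153157, Mul(-1, -27845)), -309879), 190219) = Add(Add(Add(153157, 27845), -309879), 190219) = Add(Add(181002, -309879), 190219) = Add(-128877, 190219) = 61342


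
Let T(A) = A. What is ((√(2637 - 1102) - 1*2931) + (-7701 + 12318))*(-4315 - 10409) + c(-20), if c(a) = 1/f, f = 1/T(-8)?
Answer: -24824672 - 14724*√1535 ≈ -2.5402e+7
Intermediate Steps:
f = -⅛ (f = 1/(-8) = -⅛ ≈ -0.12500)
c(a) = -8 (c(a) = 1/(-⅛) = -8)
((√(2637 - 1102) - 1*2931) + (-7701 + 12318))*(-4315 - 10409) + c(-20) = ((√(2637 - 1102) - 1*2931) + (-7701 + 12318))*(-4315 - 10409) - 8 = ((√1535 - 2931) + 4617)*(-14724) - 8 = ((-2931 + √1535) + 4617)*(-14724) - 8 = (1686 + √1535)*(-14724) - 8 = (-24824664 - 14724*√1535) - 8 = -24824672 - 14724*√1535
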